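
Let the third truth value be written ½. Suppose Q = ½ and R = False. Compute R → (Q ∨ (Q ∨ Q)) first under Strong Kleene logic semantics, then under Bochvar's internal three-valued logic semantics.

True; ½

In Strong Kleene logic: Q ∨ Q = ½ ∨ ½ = ½
Q ∨ (Q ∨ Q) = ½ ∨ ½ = ½
R → (Q ∨ (Q ∨ Q)) = False → ½ = True  [¬False ∨ ½]
In Bochvar's internal three-valued logic: Q ∨ Q = ½ ∨ ½ = ½
Q ∨ (Q ∨ Q) = ½ ∨ ½ = ½
R → (Q ∨ (Q ∨ Q)) = False → ½ = ½  [any arg is the third value ⇒ result is the third value]
They differ because Strong Kleene logic and Bochvar's internal three-valued logic treat ½ differently under the binary connectives.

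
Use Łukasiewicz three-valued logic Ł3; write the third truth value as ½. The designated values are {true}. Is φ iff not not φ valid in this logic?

Yes

Every assignment of φ over {true, ½, false} gives a value in {true}.
In particular, with φ=½: φ iff not not φ = true.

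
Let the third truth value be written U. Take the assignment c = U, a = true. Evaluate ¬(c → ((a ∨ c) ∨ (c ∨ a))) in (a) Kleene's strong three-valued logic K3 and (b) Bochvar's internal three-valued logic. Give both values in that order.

In Kleene's strong three-valued logic K3: a ∨ c = true ∨ U = true
c ∨ a = U ∨ true = true
(a ∨ c) ∨ (c ∨ a) = true ∨ true = true
c → ((a ∨ c) ∨ (c ∨ a)) = U → true = true  [¬U ∨ true]
¬(c → ((a ∨ c) ∨ (c ∨ a))) = ¬true = false
In Bochvar's internal three-valued logic: a ∨ c = true ∨ U = U
c ∨ a = U ∨ true = U
(a ∨ c) ∨ (c ∨ a) = U ∨ U = U
c → ((a ∨ c) ∨ (c ∨ a)) = U → U = U  [any arg is the third value ⇒ result is the third value]
¬(c → ((a ∨ c) ∨ (c ∨ a))) = ¬U = U
They differ because Kleene's strong three-valued logic K3 and Bochvar's internal three-valued logic treat U differently under the binary connectives.

false; U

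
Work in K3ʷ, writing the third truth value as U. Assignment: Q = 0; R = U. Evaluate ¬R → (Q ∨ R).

¬R = ¬U = U
Q ∨ R = 0 ∨ U = U
¬R → (Q ∨ R) = U → U = U  [any arg is the third value ⇒ result is the third value]

U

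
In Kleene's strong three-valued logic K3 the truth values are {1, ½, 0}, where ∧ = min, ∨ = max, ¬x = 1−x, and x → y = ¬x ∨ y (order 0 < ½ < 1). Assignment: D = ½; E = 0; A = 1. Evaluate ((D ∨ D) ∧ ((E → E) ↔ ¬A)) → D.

1

D ∨ D = ½ ∨ ½ = ½
E → E = 0 → 0 = 1
¬A = ¬1 = 0
(E → E) ↔ ¬A = 1 ↔ 0 = 0
(D ∨ D) ∧ ((E → E) ↔ ¬A) = ½ ∧ 0 = 0
((D ∨ D) ∧ ((E → E) ↔ ¬A)) → D = 0 → ½ = 1  [¬0 ∨ ½]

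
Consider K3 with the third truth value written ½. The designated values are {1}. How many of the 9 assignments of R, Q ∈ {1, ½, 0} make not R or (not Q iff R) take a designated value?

Designated under: (R=1, Q=0); (R=0, Q=1); (R=0, Q=½); (R=0, Q=0).

4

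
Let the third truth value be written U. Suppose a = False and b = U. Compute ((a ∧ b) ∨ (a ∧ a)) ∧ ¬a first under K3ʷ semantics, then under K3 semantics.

In K3ʷ: a ∧ b = False ∧ U = U
a ∧ a = False ∧ False = False
(a ∧ b) ∨ (a ∧ a) = U ∨ False = U
¬a = ¬False = True
((a ∧ b) ∨ (a ∧ a)) ∧ ¬a = U ∧ True = U
In K3: a ∧ b = False ∧ U = False
a ∧ a = False ∧ False = False
(a ∧ b) ∨ (a ∧ a) = False ∨ False = False
¬a = ¬False = True
((a ∧ b) ∨ (a ∧ a)) ∧ ¬a = False ∧ True = False
They differ because K3ʷ and K3 treat U differently under the binary connectives.

U; False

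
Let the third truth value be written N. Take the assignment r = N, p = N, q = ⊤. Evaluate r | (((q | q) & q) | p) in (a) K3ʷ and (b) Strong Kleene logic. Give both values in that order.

In K3ʷ: q | q = ⊤ | ⊤ = ⊤
(q | q) & q = ⊤ & ⊤ = ⊤
((q | q) & q) | p = ⊤ | N = N
r | (((q | q) & q) | p) = N | N = N
In Strong Kleene logic: q | q = ⊤ | ⊤ = ⊤
(q | q) & q = ⊤ & ⊤ = ⊤
((q | q) & q) | p = ⊤ | N = ⊤
r | (((q | q) & q) | p) = N | ⊤ = ⊤
They differ because K3ʷ and Strong Kleene logic treat N differently under the binary connectives.

N; ⊤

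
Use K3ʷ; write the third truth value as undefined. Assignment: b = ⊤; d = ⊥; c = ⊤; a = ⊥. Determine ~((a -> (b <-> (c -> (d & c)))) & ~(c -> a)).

d & c = ⊥ & ⊤ = ⊥
c -> (d & c) = ⊤ -> ⊥ = ⊥
b <-> (c -> (d & c)) = ⊤ <-> ⊥ = ⊥
a -> (b <-> (c -> (d & c))) = ⊥ -> ⊥ = ⊤
c -> a = ⊤ -> ⊥ = ⊥
~(c -> a) = ~⊥ = ⊤
(a -> (b <-> (c -> (d & c)))) & ~(c -> a) = ⊤ & ⊤ = ⊤
~((a -> (b <-> (c -> (d & c)))) & ~(c -> a)) = ~⊤ = ⊥

⊥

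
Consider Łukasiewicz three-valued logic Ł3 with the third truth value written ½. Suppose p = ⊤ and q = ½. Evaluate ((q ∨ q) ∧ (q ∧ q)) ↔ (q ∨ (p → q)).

⊤

q ∨ q = ½ ∨ ½ = ½
q ∧ q = ½ ∧ ½ = ½
(q ∨ q) ∧ (q ∧ q) = ½ ∧ ½ = ½
p → q = ⊤ → ½ = ½  [min(1, 1−1+½)]
q ∨ (p → q) = ½ ∨ ½ = ½
((q ∨ q) ∧ (q ∧ q)) ↔ (q ∨ (p → q)) = ½ ↔ ½ = ⊤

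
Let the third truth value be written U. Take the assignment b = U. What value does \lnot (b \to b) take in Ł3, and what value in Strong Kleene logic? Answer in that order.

False; U

In Ł3: b \to b = U \to U = True
\lnot (b \to b) = \lnot True = False
In Strong Kleene logic: b \to b = U \to U = U
\lnot (b \to b) = \lnot U = U
They differ because Ł3 and Strong Kleene logic treat U differently under implication.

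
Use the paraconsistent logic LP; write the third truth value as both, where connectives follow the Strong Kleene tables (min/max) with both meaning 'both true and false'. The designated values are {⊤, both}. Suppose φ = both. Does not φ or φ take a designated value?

Yes

not φ = not both = both
not φ or φ = both or both = both
both ∈ {⊤, both}.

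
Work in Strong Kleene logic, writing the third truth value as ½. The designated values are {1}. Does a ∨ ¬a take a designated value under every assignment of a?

No

Countermodel: a=½ gives ½, which is not designated.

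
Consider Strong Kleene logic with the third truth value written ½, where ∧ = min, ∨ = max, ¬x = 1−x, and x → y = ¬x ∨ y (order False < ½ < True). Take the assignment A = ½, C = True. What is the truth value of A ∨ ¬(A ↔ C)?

½

A ↔ C = ½ ↔ True = ½
¬(A ↔ C) = ¬½ = ½
A ∨ ¬(A ↔ C) = ½ ∨ ½ = ½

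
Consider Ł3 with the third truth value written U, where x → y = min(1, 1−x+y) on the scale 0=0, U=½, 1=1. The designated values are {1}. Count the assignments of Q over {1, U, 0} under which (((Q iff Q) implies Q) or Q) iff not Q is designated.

1

Q=1: 0 ·
Q=U: 1 ✓
Q=0: 0 ·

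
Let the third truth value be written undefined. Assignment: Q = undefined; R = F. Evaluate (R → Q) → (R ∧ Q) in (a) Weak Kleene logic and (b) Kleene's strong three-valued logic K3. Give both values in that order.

undefined; F

In Weak Kleene logic: R → Q = F → undefined = undefined  [any arg is the third value ⇒ result is the third value]
R ∧ Q = F ∧ undefined = undefined
(R → Q) → (R ∧ Q) = undefined → undefined = undefined
In Kleene's strong three-valued logic K3: R → Q = F → undefined = T  [¬F ∨ undefined]
R ∧ Q = F ∧ undefined = F
(R → Q) → (R ∧ Q) = T → F = F
They differ because Weak Kleene logic and Kleene's strong three-valued logic K3 treat undefined differently under the binary connectives.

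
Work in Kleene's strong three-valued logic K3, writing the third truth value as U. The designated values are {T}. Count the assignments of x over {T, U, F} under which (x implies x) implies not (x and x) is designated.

x=T: F ·
x=U: U ·
x=F: T ✓

1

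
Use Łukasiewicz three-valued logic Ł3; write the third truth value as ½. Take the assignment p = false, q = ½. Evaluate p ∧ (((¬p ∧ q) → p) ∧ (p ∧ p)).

¬p = ¬false = true
¬p ∧ q = true ∧ ½ = ½
(¬p ∧ q) → p = ½ → false = ½
p ∧ p = false ∧ false = false
((¬p ∧ q) → p) ∧ (p ∧ p) = ½ ∧ false = false
p ∧ (((¬p ∧ q) → p) ∧ (p ∧ p)) = false ∧ false = false

false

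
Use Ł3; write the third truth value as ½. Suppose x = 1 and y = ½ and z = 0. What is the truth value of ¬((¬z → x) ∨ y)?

¬z = ¬0 = 1
¬z → x = 1 → 1 = 1
(¬z → x) ∨ y = 1 ∨ ½ = 1
¬((¬z → x) ∨ y) = ¬1 = 0

0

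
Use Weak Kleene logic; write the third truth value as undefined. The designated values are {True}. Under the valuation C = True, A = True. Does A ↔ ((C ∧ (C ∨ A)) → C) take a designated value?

Yes

C ∨ A = True ∨ True = True
C ∧ (C ∨ A) = True ∧ True = True
(C ∧ (C ∨ A)) → C = True → True = True
A ↔ ((C ∧ (C ∨ A)) → C) = True ↔ True = True
True ∈ {True}.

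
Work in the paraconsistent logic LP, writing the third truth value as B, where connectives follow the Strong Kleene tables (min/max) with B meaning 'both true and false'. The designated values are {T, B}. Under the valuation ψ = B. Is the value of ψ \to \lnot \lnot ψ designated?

\lnot ψ = \lnot B = B
\lnot \lnot ψ = \lnot B = B
ψ \to \lnot \lnot ψ = B \to B = B  [\lnot B \lor B]
B ∈ {T, B}.

Yes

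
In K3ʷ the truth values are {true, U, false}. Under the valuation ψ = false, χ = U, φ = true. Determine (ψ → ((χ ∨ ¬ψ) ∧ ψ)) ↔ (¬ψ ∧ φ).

U

¬ψ = ¬false = true
χ ∨ ¬ψ = U ∨ true = U
(χ ∨ ¬ψ) ∧ ψ = U ∧ false = U
ψ → ((χ ∨ ¬ψ) ∧ ψ) = false → U = U
¬ψ = ¬false = true
¬ψ ∧ φ = true ∧ true = true
(ψ → ((χ ∨ ¬ψ) ∧ ψ)) ↔ (¬ψ ∧ φ) = U ↔ true = U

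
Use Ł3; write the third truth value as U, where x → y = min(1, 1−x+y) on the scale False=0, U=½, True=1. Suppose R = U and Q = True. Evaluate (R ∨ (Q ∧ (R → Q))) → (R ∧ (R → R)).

R → Q = U → True = True  [min(1, 1−½+1)]
Q ∧ (R → Q) = True ∧ True = True
R ∨ (Q ∧ (R → Q)) = U ∨ True = True
R → R = U → U = True
R ∧ (R → R) = U ∧ True = U
(R ∨ (Q ∧ (R → Q))) → (R ∧ (R → R)) = True → U = U

U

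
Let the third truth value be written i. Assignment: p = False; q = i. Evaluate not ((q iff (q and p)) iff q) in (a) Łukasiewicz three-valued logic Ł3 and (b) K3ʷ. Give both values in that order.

False; i

In Łukasiewicz three-valued logic Ł3: q and p = i and False = False
q iff (q and p) = i iff False = i
(q iff (q and p)) iff q = i iff i = True
not ((q iff (q and p)) iff q) = not True = False
In K3ʷ: q and p = i and False = i
q iff (q and p) = i iff i = i
(q iff (q and p)) iff q = i iff i = i
not ((q iff (q and p)) iff q) = not i = i
They differ because Łukasiewicz three-valued logic Ł3 and K3ʷ treat i differently under the binary connectives.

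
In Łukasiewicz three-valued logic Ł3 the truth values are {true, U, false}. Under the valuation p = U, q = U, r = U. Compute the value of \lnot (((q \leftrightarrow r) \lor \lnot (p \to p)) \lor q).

q \leftrightarrow r = U \leftrightarrow U = true  [1 − |½−½|]
p \to p = U \to U = true
\lnot (p \to p) = \lnot true = false
(q \leftrightarrow r) \lor \lnot (p \to p) = true \lor false = true
((q \leftrightarrow r) \lor \lnot (p \to p)) \lor q = true \lor U = true
\lnot (((q \leftrightarrow r) \lor \lnot (p \to p)) \lor q) = \lnot true = false

false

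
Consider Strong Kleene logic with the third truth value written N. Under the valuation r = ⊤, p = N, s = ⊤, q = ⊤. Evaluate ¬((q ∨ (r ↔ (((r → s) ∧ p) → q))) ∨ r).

⊥

r → s = ⊤ → ⊤ = ⊤
(r → s) ∧ p = ⊤ ∧ N = N
((r → s) ∧ p) → q = N → ⊤ = ⊤  [¬N ∨ ⊤]
r ↔ (((r → s) ∧ p) → q) = ⊤ ↔ ⊤ = ⊤
q ∨ (r ↔ (((r → s) ∧ p) → q)) = ⊤ ∨ ⊤ = ⊤
(q ∨ (r ↔ (((r → s) ∧ p) → q))) ∨ r = ⊤ ∨ ⊤ = ⊤
¬((q ∨ (r ↔ (((r → s) ∧ p) → q))) ∨ r) = ¬⊤ = ⊥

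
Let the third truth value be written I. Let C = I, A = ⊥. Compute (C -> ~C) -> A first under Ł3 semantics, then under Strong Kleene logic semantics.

In Ł3: ~C = ~I = I
C -> ~C = I -> I = ⊤  [min(1, 1−½+½)]
(C -> ~C) -> A = ⊤ -> ⊥ = ⊥
In Strong Kleene logic: ~C = ~I = I
C -> ~C = I -> I = I  [~I | I]
(C -> ~C) -> A = I -> ⊥ = I
They differ because Ł3 and Strong Kleene logic treat I differently under implication.

⊥; I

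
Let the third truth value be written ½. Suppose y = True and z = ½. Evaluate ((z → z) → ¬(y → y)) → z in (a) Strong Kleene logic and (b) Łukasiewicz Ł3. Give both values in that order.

½; True

In Strong Kleene logic: z → z = ½ → ½ = ½  [¬½ ∨ ½]
y → y = True → True = True
¬(y → y) = ¬True = False
(z → z) → ¬(y → y) = ½ → False = ½
((z → z) → ¬(y → y)) → z = ½ → ½ = ½
In Łukasiewicz Ł3: z → z = ½ → ½ = True  [min(1, 1−½+½)]
y → y = True → True = True
¬(y → y) = ¬True = False
(z → z) → ¬(y → y) = True → False = False
((z → z) → ¬(y → y)) → z = False → ½ = True
They differ because Strong Kleene logic and Łukasiewicz Ł3 treat ½ differently under implication.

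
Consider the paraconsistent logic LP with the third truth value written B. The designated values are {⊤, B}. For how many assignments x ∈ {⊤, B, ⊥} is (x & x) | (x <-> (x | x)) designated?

x=⊤: ⊤ ✓
x=B: B ✓
x=⊥: ⊤ ✓

3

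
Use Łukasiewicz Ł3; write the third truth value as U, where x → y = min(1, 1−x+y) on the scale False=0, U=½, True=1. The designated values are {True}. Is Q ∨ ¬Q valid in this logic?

Countermodel: Q=U gives U, which is not designated.

No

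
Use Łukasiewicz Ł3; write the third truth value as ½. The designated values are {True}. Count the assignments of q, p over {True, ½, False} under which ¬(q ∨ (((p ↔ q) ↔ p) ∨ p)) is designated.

Designated under: (q=False, p=False).

1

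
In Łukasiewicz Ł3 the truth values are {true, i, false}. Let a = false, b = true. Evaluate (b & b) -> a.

b & b = true & true = true
(b & b) -> a = true -> false = false

false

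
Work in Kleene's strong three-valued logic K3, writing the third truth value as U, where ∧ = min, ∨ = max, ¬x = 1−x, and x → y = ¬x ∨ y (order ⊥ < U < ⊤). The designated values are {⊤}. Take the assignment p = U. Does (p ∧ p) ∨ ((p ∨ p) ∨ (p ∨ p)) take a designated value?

p ∧ p = U ∧ U = U
p ∨ p = U ∨ U = U
p ∨ p = U ∨ U = U
(p ∨ p) ∨ (p ∨ p) = U ∨ U = U
(p ∧ p) ∨ ((p ∨ p) ∨ (p ∨ p)) = U ∨ U = U
U ∉ {⊤}.

No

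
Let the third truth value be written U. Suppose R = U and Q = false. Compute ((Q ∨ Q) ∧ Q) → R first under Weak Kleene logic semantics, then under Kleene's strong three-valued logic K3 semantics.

In Weak Kleene logic: Q ∨ Q = false ∨ false = false
(Q ∨ Q) ∧ Q = false ∧ false = false
((Q ∨ Q) ∧ Q) → R = false → U = U  [any arg is the third value ⇒ result is the third value]
In Kleene's strong three-valued logic K3: Q ∨ Q = false ∨ false = false
(Q ∨ Q) ∧ Q = false ∧ false = false
((Q ∨ Q) ∧ Q) → R = false → U = true  [¬false ∨ U]
They differ because Weak Kleene logic and Kleene's strong three-valued logic K3 treat U differently under the binary connectives.

U; true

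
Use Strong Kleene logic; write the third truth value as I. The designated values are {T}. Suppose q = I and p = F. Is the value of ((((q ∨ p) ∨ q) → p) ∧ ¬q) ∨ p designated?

No

q ∨ p = I ∨ F = I
(q ∨ p) ∨ q = I ∨ I = I
((q ∨ p) ∨ q) → p = I → F = I  [¬I ∨ F]
¬q = ¬I = I
(((q ∨ p) ∨ q) → p) ∧ ¬q = I ∧ I = I
((((q ∨ p) ∨ q) → p) ∧ ¬q) ∨ p = I ∨ F = I
I ∉ {T}.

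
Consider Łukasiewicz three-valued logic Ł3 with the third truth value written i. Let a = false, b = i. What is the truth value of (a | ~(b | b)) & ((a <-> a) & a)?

b | b = i | i = i
~(b | b) = ~i = i
a | ~(b | b) = false | i = i
a <-> a = false <-> false = true
(a <-> a) & a = true & false = false
(a | ~(b | b)) & ((a <-> a) & a) = i & false = false

false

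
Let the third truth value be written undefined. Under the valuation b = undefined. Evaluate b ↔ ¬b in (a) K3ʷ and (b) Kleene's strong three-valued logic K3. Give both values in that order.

undefined; undefined

In K3ʷ: ¬b = ¬undefined = undefined
b ↔ ¬b = undefined ↔ undefined = undefined
In Kleene's strong three-valued logic K3: ¬b = ¬undefined = undefined
b ↔ ¬b = undefined ↔ undefined = undefined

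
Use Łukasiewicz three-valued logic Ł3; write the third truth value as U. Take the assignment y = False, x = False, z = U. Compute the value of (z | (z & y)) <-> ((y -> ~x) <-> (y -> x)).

z & y = U & False = False
z | (z & y) = U | False = U
~x = ~False = True
y -> ~x = False -> True = True
y -> x = False -> False = True
(y -> ~x) <-> (y -> x) = True <-> True = True
(z | (z & y)) <-> ((y -> ~x) <-> (y -> x)) = U <-> True = U  [1 − |½−1|]

U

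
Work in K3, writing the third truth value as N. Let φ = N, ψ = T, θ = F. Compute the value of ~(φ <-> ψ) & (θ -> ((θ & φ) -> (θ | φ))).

N

φ <-> ψ = N <-> T = N
~(φ <-> ψ) = ~N = N
θ & φ = F & N = F
θ | φ = F | N = N
(θ & φ) -> (θ | φ) = F -> N = T
θ -> ((θ & φ) -> (θ | φ)) = F -> T = T
~(φ <-> ψ) & (θ -> ((θ & φ) -> (θ | φ))) = N & T = N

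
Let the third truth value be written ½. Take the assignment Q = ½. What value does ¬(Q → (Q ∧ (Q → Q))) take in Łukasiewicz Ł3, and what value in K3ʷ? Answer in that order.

In Łukasiewicz Ł3: Q → Q = ½ → ½ = ⊤  [min(1, 1−½+½)]
Q ∧ (Q → Q) = ½ ∧ ⊤ = ½
Q → (Q ∧ (Q → Q)) = ½ → ½ = ⊤
¬(Q → (Q ∧ (Q → Q))) = ¬⊤ = ⊥
In K3ʷ: Q → Q = ½ → ½ = ½  [any arg is the third value ⇒ result is the third value]
Q ∧ (Q → Q) = ½ ∧ ½ = ½
Q → (Q ∧ (Q → Q)) = ½ → ½ = ½
¬(Q → (Q ∧ (Q → Q))) = ¬½ = ½
They differ because Łukasiewicz Ł3 and K3ʷ treat ½ differently under the binary connectives.

⊥; ½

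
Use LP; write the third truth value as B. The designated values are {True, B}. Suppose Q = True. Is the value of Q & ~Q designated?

~Q = ~True = False
Q & ~Q = True & False = False
False ∉ {True, B}.

No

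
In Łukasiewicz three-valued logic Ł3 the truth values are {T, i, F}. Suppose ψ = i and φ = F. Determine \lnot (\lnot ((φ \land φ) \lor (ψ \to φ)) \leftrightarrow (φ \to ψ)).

φ \land φ = F \land F = F
ψ \to φ = i \to F = i  [min(1, 1−½+0)]
(φ \land φ) \lor (ψ \to φ) = F \lor i = i
\lnot ((φ \land φ) \lor (ψ \to φ)) = \lnot i = i
φ \to ψ = F \to i = T
\lnot ((φ \land φ) \lor (ψ \to φ)) \leftrightarrow (φ \to ψ) = i \leftrightarrow T = i
\lnot (\lnot ((φ \land φ) \lor (ψ \to φ)) \leftrightarrow (φ \to ψ)) = \lnot i = i

i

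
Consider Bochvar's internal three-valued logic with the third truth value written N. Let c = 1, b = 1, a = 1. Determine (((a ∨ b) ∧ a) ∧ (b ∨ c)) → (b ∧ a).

a ∨ b = 1 ∨ 1 = 1
(a ∨ b) ∧ a = 1 ∧ 1 = 1
b ∨ c = 1 ∨ 1 = 1
((a ∨ b) ∧ a) ∧ (b ∨ c) = 1 ∧ 1 = 1
b ∧ a = 1 ∧ 1 = 1
(((a ∨ b) ∧ a) ∧ (b ∨ c)) → (b ∧ a) = 1 → 1 = 1

1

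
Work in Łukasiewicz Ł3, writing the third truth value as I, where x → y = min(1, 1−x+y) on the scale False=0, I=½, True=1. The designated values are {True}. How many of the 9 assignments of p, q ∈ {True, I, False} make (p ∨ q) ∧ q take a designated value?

Designated under: (p=True, q=True); (p=I, q=True); (p=False, q=True).

3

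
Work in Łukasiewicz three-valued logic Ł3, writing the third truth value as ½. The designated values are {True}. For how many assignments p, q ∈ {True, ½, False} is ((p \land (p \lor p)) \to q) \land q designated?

Designated under: (p=True, q=True); (p=½, q=True); (p=False, q=True).

3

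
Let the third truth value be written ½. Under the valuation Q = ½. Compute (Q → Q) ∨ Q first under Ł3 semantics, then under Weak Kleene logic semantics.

1; ½

In Ł3: Q → Q = ½ → ½ = 1  [min(1, 1−½+½)]
(Q → Q) ∨ Q = 1 ∨ ½ = 1
In Weak Kleene logic: Q → Q = ½ → ½ = ½  [any arg is the third value ⇒ result is the third value]
(Q → Q) ∨ Q = ½ ∨ ½ = ½
They differ because Ł3 and Weak Kleene logic treat ½ differently under the binary connectives.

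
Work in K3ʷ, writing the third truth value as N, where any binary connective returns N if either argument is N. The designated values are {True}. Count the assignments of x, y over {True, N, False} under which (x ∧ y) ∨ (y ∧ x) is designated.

Designated under: (x=True, y=True).

1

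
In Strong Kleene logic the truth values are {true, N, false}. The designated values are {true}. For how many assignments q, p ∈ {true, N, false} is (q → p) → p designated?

4

Designated under: (q=true, p=true); (q=true, p=false); (q=N, p=true); (q=false, p=true).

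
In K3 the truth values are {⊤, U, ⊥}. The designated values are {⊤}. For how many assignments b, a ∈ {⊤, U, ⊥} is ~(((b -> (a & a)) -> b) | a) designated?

1

Designated under: (b=⊥, a=⊥).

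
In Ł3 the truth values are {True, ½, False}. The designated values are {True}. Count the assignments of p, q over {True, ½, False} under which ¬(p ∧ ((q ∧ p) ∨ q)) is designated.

5

Of the 9 assignments, 5 give a value in {True}.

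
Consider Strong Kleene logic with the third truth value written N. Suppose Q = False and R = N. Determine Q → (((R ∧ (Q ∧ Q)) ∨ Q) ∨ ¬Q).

Q ∧ Q = False ∧ False = False
R ∧ (Q ∧ Q) = N ∧ False = False
(R ∧ (Q ∧ Q)) ∨ Q = False ∨ False = False
¬Q = ¬False = True
((R ∧ (Q ∧ Q)) ∨ Q) ∨ ¬Q = False ∨ True = True
Q → (((R ∧ (Q ∧ Q)) ∨ Q) ∨ ¬Q) = False → True = True

True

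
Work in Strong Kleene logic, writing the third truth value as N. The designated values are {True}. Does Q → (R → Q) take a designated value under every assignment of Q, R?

No

Countermodel: Q=N, R=True gives N, which is not designated.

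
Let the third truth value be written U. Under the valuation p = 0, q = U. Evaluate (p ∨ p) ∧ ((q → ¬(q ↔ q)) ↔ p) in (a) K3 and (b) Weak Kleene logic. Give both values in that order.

0; U

In K3: p ∨ p = 0 ∨ 0 = 0
q ↔ q = U ↔ U = U
¬(q ↔ q) = ¬U = U
q → ¬(q ↔ q) = U → U = U
(q → ¬(q ↔ q)) ↔ p = U ↔ 0 = U
(p ∨ p) ∧ ((q → ¬(q ↔ q)) ↔ p) = 0 ∧ U = 0
In Weak Kleene logic: p ∨ p = 0 ∨ 0 = 0
q ↔ q = U ↔ U = U
¬(q ↔ q) = ¬U = U
q → ¬(q ↔ q) = U → U = U
(q → ¬(q ↔ q)) ↔ p = U ↔ 0 = U
(p ∨ p) ∧ ((q → ¬(q ↔ q)) ↔ p) = 0 ∧ U = U
They differ because K3 and Weak Kleene logic treat U differently under the binary connectives.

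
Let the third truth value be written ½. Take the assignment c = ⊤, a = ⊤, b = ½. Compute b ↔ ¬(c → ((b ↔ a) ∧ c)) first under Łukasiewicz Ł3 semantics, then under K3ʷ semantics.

In Łukasiewicz Ł3: b ↔ a = ½ ↔ ⊤ = ½  [1 − |½−1|]
(b ↔ a) ∧ c = ½ ∧ ⊤ = ½
c → ((b ↔ a) ∧ c) = ⊤ → ½ = ½
¬(c → ((b ↔ a) ∧ c)) = ¬½ = ½
b ↔ ¬(c → ((b ↔ a) ∧ c)) = ½ ↔ ½ = ⊤
In K3ʷ: b ↔ a = ½ ↔ ⊤ = ½
(b ↔ a) ∧ c = ½ ∧ ⊤ = ½
c → ((b ↔ a) ∧ c) = ⊤ → ½ = ½  [any arg is the third value ⇒ result is the third value]
¬(c → ((b ↔ a) ∧ c)) = ¬½ = ½
b ↔ ¬(c → ((b ↔ a) ∧ c)) = ½ ↔ ½ = ½
They differ because Łukasiewicz Ł3 and K3ʷ treat ½ differently under the binary connectives.

⊤; ½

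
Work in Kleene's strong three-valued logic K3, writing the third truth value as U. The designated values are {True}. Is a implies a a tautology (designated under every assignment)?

No

Countermodel: a=U gives U, which is not designated.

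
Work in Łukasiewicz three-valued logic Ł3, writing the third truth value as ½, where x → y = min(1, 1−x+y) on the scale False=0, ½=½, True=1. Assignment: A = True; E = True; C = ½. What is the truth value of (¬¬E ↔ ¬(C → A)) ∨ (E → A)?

¬E = ¬True = False
¬¬E = ¬False = True
C → A = ½ → True = True  [min(1, 1−½+1)]
¬(C → A) = ¬True = False
¬¬E ↔ ¬(C → A) = True ↔ False = False
E → A = True → True = True
(¬¬E ↔ ¬(C → A)) ∨ (E → A) = False ∨ True = True

True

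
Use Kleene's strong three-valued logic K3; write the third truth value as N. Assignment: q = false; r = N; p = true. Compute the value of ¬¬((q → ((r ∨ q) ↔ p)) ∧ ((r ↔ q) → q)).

N

r ∨ q = N ∨ false = N
(r ∨ q) ↔ p = N ↔ true = N
q → ((r ∨ q) ↔ p) = false → N = true  [¬false ∨ N]
r ↔ q = N ↔ false = N
(r ↔ q) → q = N → false = N
(q → ((r ∨ q) ↔ p)) ∧ ((r ↔ q) → q) = true ∧ N = N
¬((q → ((r ∨ q) ↔ p)) ∧ ((r ↔ q) → q)) = ¬N = N
¬¬((q → ((r ∨ q) ↔ p)) ∧ ((r ↔ q) → q)) = ¬N = N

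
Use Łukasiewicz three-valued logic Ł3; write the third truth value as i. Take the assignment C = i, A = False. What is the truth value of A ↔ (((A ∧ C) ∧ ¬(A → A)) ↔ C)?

i

A ∧ C = False ∧ i = False
A → A = False → False = True
¬(A → A) = ¬True = False
(A ∧ C) ∧ ¬(A → A) = False ∧ False = False
((A ∧ C) ∧ ¬(A → A)) ↔ C = False ↔ i = i  [1 − |0−½|]
A ↔ (((A ∧ C) ∧ ¬(A → A)) ↔ C) = False ↔ i = i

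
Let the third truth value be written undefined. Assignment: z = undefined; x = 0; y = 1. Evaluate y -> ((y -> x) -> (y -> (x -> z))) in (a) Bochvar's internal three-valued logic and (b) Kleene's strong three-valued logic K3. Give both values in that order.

undefined; 1

In Bochvar's internal three-valued logic: y -> x = 1 -> 0 = 0
x -> z = 0 -> undefined = undefined  [any arg is the third value ⇒ result is the third value]
y -> (x -> z) = 1 -> undefined = undefined
(y -> x) -> (y -> (x -> z)) = 0 -> undefined = undefined
y -> ((y -> x) -> (y -> (x -> z))) = 1 -> undefined = undefined
In Kleene's strong three-valued logic K3: y -> x = 1 -> 0 = 0
x -> z = 0 -> undefined = 1
y -> (x -> z) = 1 -> 1 = 1
(y -> x) -> (y -> (x -> z)) = 0 -> 1 = 1
y -> ((y -> x) -> (y -> (x -> z))) = 1 -> 1 = 1
They differ because Bochvar's internal three-valued logic and Kleene's strong three-valued logic K3 treat undefined differently under the binary connectives.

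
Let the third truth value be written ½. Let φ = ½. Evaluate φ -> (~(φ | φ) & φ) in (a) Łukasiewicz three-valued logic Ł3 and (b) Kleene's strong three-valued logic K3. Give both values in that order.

1; ½

In Łukasiewicz three-valued logic Ł3: φ | φ = ½ | ½ = ½
~(φ | φ) = ~½ = ½
~(φ | φ) & φ = ½ & ½ = ½
φ -> (~(φ | φ) & φ) = ½ -> ½ = 1  [min(1, 1−½+½)]
In Kleene's strong three-valued logic K3: φ | φ = ½ | ½ = ½
~(φ | φ) = ~½ = ½
~(φ | φ) & φ = ½ & ½ = ½
φ -> (~(φ | φ) & φ) = ½ -> ½ = ½  [~½ | ½]
They differ because Łukasiewicz three-valued logic Ł3 and Kleene's strong three-valued logic K3 treat ½ differently under implication.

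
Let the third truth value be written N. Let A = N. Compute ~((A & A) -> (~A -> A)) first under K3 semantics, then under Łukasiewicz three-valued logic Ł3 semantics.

N; false

In K3: A & A = N & N = N
~A = ~N = N
~A -> A = N -> N = N
(A & A) -> (~A -> A) = N -> N = N
~((A & A) -> (~A -> A)) = ~N = N
In Łukasiewicz three-valued logic Ł3: A & A = N & N = N
~A = ~N = N
~A -> A = N -> N = true  [min(1, 1−½+½)]
(A & A) -> (~A -> A) = N -> true = true
~((A & A) -> (~A -> A)) = ~true = false
They differ because K3 and Łukasiewicz three-valued logic Ł3 treat N differently under implication.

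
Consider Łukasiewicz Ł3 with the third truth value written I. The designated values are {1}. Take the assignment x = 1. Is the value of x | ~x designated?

~x = ~1 = 0
x | ~x = 1 | 0 = 1
1 ∈ {1}.

Yes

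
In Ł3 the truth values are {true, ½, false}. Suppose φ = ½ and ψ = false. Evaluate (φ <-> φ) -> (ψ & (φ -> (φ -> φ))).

φ <-> φ = ½ <-> ½ = true
φ -> φ = ½ -> ½ = true
φ -> (φ -> φ) = ½ -> true = true
ψ & (φ -> (φ -> φ)) = false & true = false
(φ <-> φ) -> (ψ & (φ -> (φ -> φ))) = true -> false = false

false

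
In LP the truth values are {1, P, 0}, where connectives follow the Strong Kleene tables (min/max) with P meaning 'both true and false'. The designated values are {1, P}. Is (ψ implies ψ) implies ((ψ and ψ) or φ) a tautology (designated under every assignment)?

Countermodel: ψ=0, φ=0 gives 0, which is not designated.

No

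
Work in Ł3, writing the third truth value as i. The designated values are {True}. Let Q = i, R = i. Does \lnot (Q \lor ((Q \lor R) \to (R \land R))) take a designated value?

Q \lor R = i \lor i = i
R \land R = i \land i = i
(Q \lor R) \to (R \land R) = i \to i = True  [min(1, 1−½+½)]
Q \lor ((Q \lor R) \to (R \land R)) = i \lor True = True
\lnot (Q \lor ((Q \lor R) \to (R \land R))) = \lnot True = False
False ∉ {True}.

No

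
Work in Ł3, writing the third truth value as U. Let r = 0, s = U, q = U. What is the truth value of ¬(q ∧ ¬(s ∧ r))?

U

s ∧ r = U ∧ 0 = 0
¬(s ∧ r) = ¬0 = 1
q ∧ ¬(s ∧ r) = U ∧ 1 = U
¬(q ∧ ¬(s ∧ r)) = ¬U = U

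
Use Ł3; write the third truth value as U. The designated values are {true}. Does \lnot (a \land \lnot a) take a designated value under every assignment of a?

No

Countermodel: a=U gives U, which is not designated.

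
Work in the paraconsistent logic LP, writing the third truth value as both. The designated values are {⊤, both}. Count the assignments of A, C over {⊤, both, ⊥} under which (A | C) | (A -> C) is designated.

9

Of the 9 assignments, 9 give a value in {⊤, both}.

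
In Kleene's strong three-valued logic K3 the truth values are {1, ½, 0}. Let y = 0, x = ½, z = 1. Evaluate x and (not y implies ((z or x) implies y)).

not y = not 0 = 1
z or x = 1 or ½ = 1
(z or x) implies y = 1 implies 0 = 0
not y implies ((z or x) implies y) = 1 implies 0 = 0
x and (not y implies ((z or x) implies y)) = ½ and 0 = 0

0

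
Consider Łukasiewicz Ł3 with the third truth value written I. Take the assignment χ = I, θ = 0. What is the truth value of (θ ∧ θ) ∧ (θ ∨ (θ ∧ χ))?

θ ∧ θ = 0 ∧ 0 = 0
θ ∧ χ = 0 ∧ I = 0
θ ∨ (θ ∧ χ) = 0 ∨ 0 = 0
(θ ∧ θ) ∧ (θ ∨ (θ ∧ χ)) = 0 ∧ 0 = 0

0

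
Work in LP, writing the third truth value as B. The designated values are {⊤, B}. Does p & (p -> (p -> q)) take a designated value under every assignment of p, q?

Countermodel: p=⊤, q=⊥ gives ⊥, which is not designated.

No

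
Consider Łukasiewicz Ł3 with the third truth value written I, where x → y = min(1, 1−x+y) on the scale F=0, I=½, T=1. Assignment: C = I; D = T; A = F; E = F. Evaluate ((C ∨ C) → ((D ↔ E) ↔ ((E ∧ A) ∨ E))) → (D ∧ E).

C ∨ C = I ∨ I = I
D ↔ E = T ↔ F = F
E ∧ A = F ∧ F = F
(E ∧ A) ∨ E = F ∨ F = F
(D ↔ E) ↔ ((E ∧ A) ∨ E) = F ↔ F = T
(C ∨ C) → ((D ↔ E) ↔ ((E ∧ A) ∨ E)) = I → T = T
D ∧ E = T ∧ F = F
((C ∨ C) → ((D ↔ E) ↔ ((E ∧ A) ∨ E))) → (D ∧ E) = T → F = F

F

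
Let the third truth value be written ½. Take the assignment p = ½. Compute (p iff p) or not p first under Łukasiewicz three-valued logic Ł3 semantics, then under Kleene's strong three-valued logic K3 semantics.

In Łukasiewicz three-valued logic Ł3: p iff p = ½ iff ½ = 1
not p = not ½ = ½
(p iff p) or not p = 1 or ½ = 1
In Kleene's strong three-valued logic K3: p iff p = ½ iff ½ = ½
not p = not ½ = ½
(p iff p) or not p = ½ or ½ = ½
They differ because Łukasiewicz three-valued logic Ł3 and Kleene's strong three-valued logic K3 treat ½ differently under implication.

1; ½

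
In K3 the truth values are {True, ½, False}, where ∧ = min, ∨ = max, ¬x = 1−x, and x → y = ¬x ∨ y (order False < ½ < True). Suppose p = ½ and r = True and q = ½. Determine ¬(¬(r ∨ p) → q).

False

r ∨ p = True ∨ ½ = True
¬(r ∨ p) = ¬True = False
¬(r ∨ p) → q = False → ½ = True
¬(¬(r ∨ p) → q) = ¬True = False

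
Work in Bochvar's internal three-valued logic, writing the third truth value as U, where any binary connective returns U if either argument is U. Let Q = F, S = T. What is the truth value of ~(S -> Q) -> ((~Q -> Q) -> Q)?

T

S -> Q = T -> F = F
~(S -> Q) = ~F = T
~Q = ~F = T
~Q -> Q = T -> F = F
(~Q -> Q) -> Q = F -> F = T
~(S -> Q) -> ((~Q -> Q) -> Q) = T -> T = T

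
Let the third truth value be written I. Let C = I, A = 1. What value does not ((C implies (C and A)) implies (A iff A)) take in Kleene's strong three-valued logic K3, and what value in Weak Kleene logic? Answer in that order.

0; I

In Kleene's strong three-valued logic K3: C and A = I and 1 = I
C implies (C and A) = I implies I = I  [not I or I]
A iff A = 1 iff 1 = 1
(C implies (C and A)) implies (A iff A) = I implies 1 = 1
not ((C implies (C and A)) implies (A iff A)) = not 1 = 0
In Weak Kleene logic: C and A = I and 1 = I
C implies (C and A) = I implies I = I  [any arg is the third value ⇒ result is the third value]
A iff A = 1 iff 1 = 1
(C implies (C and A)) implies (A iff A) = I implies 1 = I
not ((C implies (C and A)) implies (A iff A)) = not I = I
They differ because Kleene's strong three-valued logic K3 and Weak Kleene logic treat I differently under the binary connectives.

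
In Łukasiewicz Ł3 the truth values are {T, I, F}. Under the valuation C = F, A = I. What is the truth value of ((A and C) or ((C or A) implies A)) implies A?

I

A and C = I and F = F
C or A = F or I = I
(C or A) implies A = I implies I = T
(A and C) or ((C or A) implies A) = F or T = T
((A and C) or ((C or A) implies A)) implies A = T implies I = I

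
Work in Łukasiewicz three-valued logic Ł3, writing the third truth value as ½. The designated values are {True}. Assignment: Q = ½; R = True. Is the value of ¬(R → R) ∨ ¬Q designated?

No

R → R = True → True = True
¬(R → R) = ¬True = False
¬Q = ¬½ = ½
¬(R → R) ∨ ¬Q = False ∨ ½ = ½
½ ∉ {True}.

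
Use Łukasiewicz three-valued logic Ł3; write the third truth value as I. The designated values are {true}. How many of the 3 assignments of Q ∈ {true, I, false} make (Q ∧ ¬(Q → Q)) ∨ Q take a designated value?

1

Q=true: true ✓
Q=I: I ·
Q=false: false ·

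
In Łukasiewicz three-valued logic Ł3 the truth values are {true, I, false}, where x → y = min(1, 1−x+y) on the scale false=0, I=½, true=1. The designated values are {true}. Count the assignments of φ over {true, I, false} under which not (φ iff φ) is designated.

0

φ=true: false ·
φ=I: false ·
φ=false: false ·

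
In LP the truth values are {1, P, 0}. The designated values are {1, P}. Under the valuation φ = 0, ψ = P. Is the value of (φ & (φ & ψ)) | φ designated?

No

φ & ψ = 0 & P = 0
φ & (φ & ψ) = 0 & 0 = 0
(φ & (φ & ψ)) | φ = 0 | 0 = 0
0 ∉ {1, P}.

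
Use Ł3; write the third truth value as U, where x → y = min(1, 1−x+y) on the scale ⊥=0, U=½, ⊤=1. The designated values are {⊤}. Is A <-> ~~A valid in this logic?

Yes

Every assignment of A over {⊤, U, ⊥} gives a value in {⊤}.
In particular, with A=U: A <-> ~~A = ⊤.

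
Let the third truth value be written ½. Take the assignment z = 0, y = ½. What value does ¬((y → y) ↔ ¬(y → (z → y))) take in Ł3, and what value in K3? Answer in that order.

In Ł3: y → y = ½ → ½ = 1
z → y = 0 → ½ = 1
y → (z → y) = ½ → 1 = 1
¬(y → (z → y)) = ¬1 = 0
(y → y) ↔ ¬(y → (z → y)) = 1 ↔ 0 = 0
¬((y → y) ↔ ¬(y → (z → y))) = ¬0 = 1
In K3: y → y = ½ → ½ = ½
z → y = 0 → ½ = 1
y → (z → y) = ½ → 1 = 1
¬(y → (z → y)) = ¬1 = 0
(y → y) ↔ ¬(y → (z → y)) = ½ ↔ 0 = ½
¬((y → y) ↔ ¬(y → (z → y))) = ¬½ = ½
They differ because Ł3 and K3 treat ½ differently under implication.

1; ½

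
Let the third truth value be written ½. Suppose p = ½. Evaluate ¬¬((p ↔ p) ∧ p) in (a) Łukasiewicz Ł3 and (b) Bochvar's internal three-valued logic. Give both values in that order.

In Łukasiewicz Ł3: p ↔ p = ½ ↔ ½ = true  [1 − |½−½|]
(p ↔ p) ∧ p = true ∧ ½ = ½
¬((p ↔ p) ∧ p) = ¬½ = ½
¬¬((p ↔ p) ∧ p) = ¬½ = ½
In Bochvar's internal three-valued logic: p ↔ p = ½ ↔ ½ = ½
(p ↔ p) ∧ p = ½ ∧ ½ = ½
¬((p ↔ p) ∧ p) = ¬½ = ½
¬¬((p ↔ p) ∧ p) = ¬½ = ½

½; ½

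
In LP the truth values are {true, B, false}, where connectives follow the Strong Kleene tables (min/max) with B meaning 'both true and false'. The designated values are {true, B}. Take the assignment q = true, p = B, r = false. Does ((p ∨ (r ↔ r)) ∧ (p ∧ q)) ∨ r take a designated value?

Yes

r ↔ r = false ↔ false = true
p ∨ (r ↔ r) = B ∨ true = true
p ∧ q = B ∧ true = B
(p ∨ (r ↔ r)) ∧ (p ∧ q) = true ∧ B = B
((p ∨ (r ↔ r)) ∧ (p ∧ q)) ∨ r = B ∨ false = B
B ∈ {true, B}.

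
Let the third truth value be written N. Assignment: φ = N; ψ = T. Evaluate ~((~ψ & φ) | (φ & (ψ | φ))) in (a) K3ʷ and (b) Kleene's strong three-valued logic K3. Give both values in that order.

N; N

In K3ʷ: ~ψ = ~T = F
~ψ & φ = F & N = N
ψ | φ = T | N = N
φ & (ψ | φ) = N & N = N
(~ψ & φ) | (φ & (ψ | φ)) = N | N = N
~((~ψ & φ) | (φ & (ψ | φ))) = ~N = N
In Kleene's strong three-valued logic K3: ~ψ = ~T = F
~ψ & φ = F & N = F
ψ | φ = T | N = T
φ & (ψ | φ) = N & T = N
(~ψ & φ) | (φ & (ψ | φ)) = F | N = N
~((~ψ & φ) | (φ & (ψ | φ))) = ~N = N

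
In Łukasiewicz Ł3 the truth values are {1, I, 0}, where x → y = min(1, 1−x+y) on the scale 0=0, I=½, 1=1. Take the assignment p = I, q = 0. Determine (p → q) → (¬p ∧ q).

I

p → q = I → 0 = I  [min(1, 1−½+0)]
¬p = ¬I = I
¬p ∧ q = I ∧ 0 = 0
(p → q) → (¬p ∧ q) = I → 0 = I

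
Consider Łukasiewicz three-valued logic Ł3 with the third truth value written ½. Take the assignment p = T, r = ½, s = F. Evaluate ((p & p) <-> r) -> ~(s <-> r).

p & p = T & T = T
(p & p) <-> r = T <-> ½ = ½  [1 − |1−½|]
s <-> r = F <-> ½ = ½
~(s <-> r) = ~½ = ½
((p & p) <-> r) -> ~(s <-> r) = ½ -> ½ = T

T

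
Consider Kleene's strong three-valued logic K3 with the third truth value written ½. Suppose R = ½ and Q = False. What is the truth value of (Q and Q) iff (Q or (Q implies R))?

False

Q and Q = False and False = False
Q implies R = False implies ½ = True
Q or (Q implies R) = False or True = True
(Q and Q) iff (Q or (Q implies R)) = False iff True = False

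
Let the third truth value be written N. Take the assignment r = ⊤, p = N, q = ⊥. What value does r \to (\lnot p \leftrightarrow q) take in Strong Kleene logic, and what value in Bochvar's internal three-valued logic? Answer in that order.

N; N

In Strong Kleene logic: \lnot p = \lnot N = N
\lnot p \leftrightarrow q = N \leftrightarrow ⊥ = N
r \to (\lnot p \leftrightarrow q) = ⊤ \to N = N  [\lnot ⊤ \lor N]
In Bochvar's internal three-valued logic: \lnot p = \lnot N = N
\lnot p \leftrightarrow q = N \leftrightarrow ⊥ = N
r \to (\lnot p \leftrightarrow q) = ⊤ \to N = N  [any arg is the third value ⇒ result is the third value]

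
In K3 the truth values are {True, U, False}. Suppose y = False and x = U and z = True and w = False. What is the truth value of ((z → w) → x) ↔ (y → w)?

z → w = True → False = False
(z → w) → x = False → U = True  [¬False ∨ U]
y → w = False → False = True
((z → w) → x) ↔ (y → w) = True ↔ True = True

True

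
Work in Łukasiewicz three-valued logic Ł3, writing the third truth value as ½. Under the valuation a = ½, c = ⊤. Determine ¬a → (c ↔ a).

¬a = ¬½ = ½
c ↔ a = ⊤ ↔ ½ = ½  [1 − |1−½|]
¬a → (c ↔ a) = ½ → ½ = ⊤

⊤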